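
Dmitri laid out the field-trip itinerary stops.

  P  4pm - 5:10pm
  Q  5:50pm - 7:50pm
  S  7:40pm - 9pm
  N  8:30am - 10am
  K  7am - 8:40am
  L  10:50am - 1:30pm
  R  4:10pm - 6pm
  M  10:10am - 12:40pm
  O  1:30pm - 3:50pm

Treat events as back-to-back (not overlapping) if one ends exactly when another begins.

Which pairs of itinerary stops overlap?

Sorted by start: K, N, M, L, O, P, R, Q, S.
N starts before K ends → K and N overlap.
M starts after K ends; K is clear from here.
M starts after N ends; N is clear from here.
L starts before M ends → M and L overlap.
O starts after M ends; M is clear from here.
O starts exactly when L ends (back-to-back, no overlap); L is clear from here.
P starts after O ends; O is clear from here.
R starts before P ends → P and R overlap.
Q starts after P ends; P is clear from here.
Q starts before R ends → R and Q overlap.
S starts after R ends.
S starts before Q ends → Q and S overlap.

K & N, L & M, P & R, Q & R, Q & S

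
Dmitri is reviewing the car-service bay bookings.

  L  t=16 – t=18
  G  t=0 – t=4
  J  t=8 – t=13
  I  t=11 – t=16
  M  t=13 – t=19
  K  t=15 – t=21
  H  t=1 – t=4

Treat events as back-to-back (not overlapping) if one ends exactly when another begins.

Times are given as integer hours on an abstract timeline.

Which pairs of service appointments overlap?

Sorted by start: G, H, J, I, M, K, L.
H starts before G ends → G and H overlap.
J starts after G ends, so nothing later overlaps G either.
J starts after H ends, so nothing later overlaps H either.
I starts before J ends → J and I overlap.
M starts exactly when J ends (back-to-back, no overlap), so nothing later overlaps J either.
M starts before I ends → I and M overlap.
K starts before I ends → I and K overlap.
L starts exactly when I ends (back-to-back, no overlap).
K starts before M ends → M and K overlap.
L starts before M ends → M and L overlap.
L starts before K ends → K and L overlap.

G & H, I & J, I & K, I & M, K & L, K & M, L & M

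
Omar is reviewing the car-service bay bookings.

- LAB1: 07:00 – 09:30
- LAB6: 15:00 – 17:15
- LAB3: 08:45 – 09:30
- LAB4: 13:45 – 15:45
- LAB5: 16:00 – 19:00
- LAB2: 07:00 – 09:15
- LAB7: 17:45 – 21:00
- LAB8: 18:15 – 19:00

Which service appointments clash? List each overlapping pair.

LAB1 & LAB2, LAB1 & LAB3, LAB2 & LAB3, LAB4 & LAB6, LAB5 & LAB6, LAB5 & LAB7, LAB5 & LAB8, LAB7 & LAB8

Two intervals overlap when each starts before the other ends.
Sorted by start: LAB1, LAB2, LAB3, LAB4, LAB6, LAB5, LAB7, LAB8.
LAB2 starts before LAB1 ends → LAB1 and LAB2 overlap.
LAB3 starts before LAB1 ends → LAB1 and LAB3 overlap.
LAB4 starts after LAB1 ends, so LAB1 has no further overlaps.
LAB3 starts before LAB2 ends → LAB2 and LAB3 overlap.
LAB4 starts after LAB2 ends, so LAB2 has no further overlaps.
LAB4 starts after LAB3 ends, so LAB3 has no further overlaps.
LAB6 starts before LAB4 ends → LAB4 and LAB6 overlap.
LAB5 starts after LAB4 ends, so LAB4 has no further overlaps.
LAB5 starts before LAB6 ends → LAB6 and LAB5 overlap.
LAB7 starts after LAB6 ends, so LAB6 has no further overlaps.
LAB7 starts before LAB5 ends → LAB5 and LAB7 overlap.
LAB8 starts before LAB5 ends → LAB5 and LAB8 overlap.
LAB8 starts before LAB7 ends → LAB7 and LAB8 overlap.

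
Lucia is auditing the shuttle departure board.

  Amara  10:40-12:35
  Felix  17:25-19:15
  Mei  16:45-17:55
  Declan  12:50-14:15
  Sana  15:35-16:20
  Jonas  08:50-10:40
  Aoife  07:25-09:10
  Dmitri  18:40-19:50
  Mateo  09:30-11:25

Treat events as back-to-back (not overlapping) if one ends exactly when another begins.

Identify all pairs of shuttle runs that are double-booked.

Amara & Mateo, Aoife & Jonas, Dmitri & Felix, Felix & Mei, Jonas & Mateo

Sorted by start: Aoife, Jonas, Mateo, Amara, Declan, Sana, Mei, Felix, Dmitri.
Jonas starts before Aoife ends → Aoife and Jonas overlap.
Mateo starts after Aoife ends; Aoife is clear from here.
Mateo starts before Jonas ends → Jonas and Mateo overlap.
Amara starts exactly when Jonas ends (back-to-back, no overlap); Jonas is clear from here.
Amara starts before Mateo ends → Mateo and Amara overlap.
Declan starts after Mateo ends; Mateo is clear from here.
Declan starts after Amara ends; Amara is clear from here.
Sana starts after Declan ends; Declan is clear from here.
Mei starts after Sana ends; Sana is clear from here.
Felix starts before Mei ends → Mei and Felix overlap.
Dmitri starts after Mei ends.
Dmitri starts before Felix ends → Felix and Dmitri overlap.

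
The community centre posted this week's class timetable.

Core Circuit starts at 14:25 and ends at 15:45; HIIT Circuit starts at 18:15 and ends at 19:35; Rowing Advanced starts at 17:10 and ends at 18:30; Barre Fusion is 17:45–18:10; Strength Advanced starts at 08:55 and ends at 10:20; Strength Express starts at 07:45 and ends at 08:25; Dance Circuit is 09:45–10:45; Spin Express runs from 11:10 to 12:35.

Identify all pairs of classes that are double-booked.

Check each pair: they overlap iff neither finishes before the other starts.
Sorted by start: Strength Express, Strength Advanced, Dance Circuit, Spin Express, Core Circuit, Rowing Advanced, Barre Fusion, HIIT Circuit.
Strength Advanced starts after Strength Express ends — done with Strength Express.
Dance Circuit starts before Strength Advanced ends → Strength Advanced and Dance Circuit overlap.
Spin Express starts after Strength Advanced ends — done with Strength Advanced.
Spin Express starts after Dance Circuit ends — done with Dance Circuit.
Core Circuit starts after Spin Express ends — done with Spin Express.
Rowing Advanced starts after Core Circuit ends — done with Core Circuit.
Barre Fusion starts before Rowing Advanced ends → Rowing Advanced and Barre Fusion overlap.
HIIT Circuit starts before Rowing Advanced ends → Rowing Advanced and HIIT Circuit overlap.
HIIT Circuit starts after Barre Fusion ends.

Barre Fusion & Rowing Advanced, Dance Circuit & Strength Advanced, HIIT Circuit & Rowing Advanced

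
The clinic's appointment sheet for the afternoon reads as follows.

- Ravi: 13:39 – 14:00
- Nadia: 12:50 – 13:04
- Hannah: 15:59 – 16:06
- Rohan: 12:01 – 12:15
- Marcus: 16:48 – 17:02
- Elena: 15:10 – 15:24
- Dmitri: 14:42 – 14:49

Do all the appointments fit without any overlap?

Yes

Two intervals overlap when each starts before the other ends.
Sorted by start: Rohan, Nadia, Ravi, Dmitri, Elena, Hannah, Marcus.
Nadia starts after Rohan ends, so nothing later overlaps Rohan either.
Ravi starts after Nadia ends, so nothing later overlaps Nadia either.
Dmitri starts after Ravi ends, so nothing later overlaps Ravi either.
Elena starts after Dmitri ends, so nothing later overlaps Dmitri either.
Hannah starts after Elena ends, so nothing later overlaps Elena either.
Marcus starts after Hannah ends.
Every pair is clear; the schedule has no overlaps.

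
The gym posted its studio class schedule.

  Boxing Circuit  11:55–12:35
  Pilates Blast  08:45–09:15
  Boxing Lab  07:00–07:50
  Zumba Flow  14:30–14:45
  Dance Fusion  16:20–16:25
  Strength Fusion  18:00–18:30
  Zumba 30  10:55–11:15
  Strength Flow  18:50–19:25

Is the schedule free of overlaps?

Two intervals overlap when each starts before the other ends.
Sorted by start: Boxing Lab, Pilates Blast, Zumba 30, Boxing Circuit, Zumba Flow, Dance Fusion, Strength Fusion, Strength Flow.
Pilates Blast starts after Boxing Lab ends; Boxing Lab is clear from here.
Zumba 30 starts after Pilates Blast ends; Pilates Blast is clear from here.
Boxing Circuit starts after Zumba 30 ends; Zumba 30 is clear from here.
Zumba Flow starts after Boxing Circuit ends; Boxing Circuit is clear from here.
Dance Fusion starts after Zumba Flow ends; Zumba Flow is clear from here.
Strength Fusion starts after Dance Fusion ends; Dance Fusion is clear from here.
Strength Flow starts after Strength Fusion ends.
Every pair is clear; the schedule has no overlaps.

Yes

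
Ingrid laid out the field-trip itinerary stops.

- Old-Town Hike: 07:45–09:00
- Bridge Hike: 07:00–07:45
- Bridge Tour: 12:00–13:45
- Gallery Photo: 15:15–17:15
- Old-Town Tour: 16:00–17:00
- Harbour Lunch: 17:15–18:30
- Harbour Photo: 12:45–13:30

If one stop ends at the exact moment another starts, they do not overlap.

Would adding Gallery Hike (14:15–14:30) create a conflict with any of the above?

No — it doesn't clash with anything

Bridge Hike: ends 07:45 at or before Gallery Hike starts 14:15 → clear.
Old-Town Hike: ends 09:00 at or before Gallery Hike starts 14:15 → clear.
Bridge Tour: ends 13:45 at or before Gallery Hike starts 14:15 → clear.
Harbour Photo: ends 13:30 at or before Gallery Hike starts 14:15 → clear.
Gallery Photo: starts 15:15 at or after Gallery Hike ends 14:30 → clear.
Old-Town Tour: starts 16:00 at or after Gallery Hike ends 14:30 → clear.
Harbour Lunch: starts 17:15 at or after Gallery Hike ends 14:30 → clear.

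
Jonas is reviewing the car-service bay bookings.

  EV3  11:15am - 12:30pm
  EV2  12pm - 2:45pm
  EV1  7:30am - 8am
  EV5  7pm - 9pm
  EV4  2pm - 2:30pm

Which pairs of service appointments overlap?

Two intervals overlap when each starts before the other ends.
Sorted by start: EV1, EV3, EV2, EV4, EV5.
EV3 starts after EV1 ends; EV1 is clear from here.
EV2 starts before EV3 ends → EV3 and EV2 overlap.
EV4 starts after EV3 ends; EV3 is clear from here.
EV4 starts before EV2 ends → EV2 and EV4 overlap.
EV5 starts after EV2 ends.
EV5 starts after EV4 ends.

EV2 & EV3, EV2 & EV4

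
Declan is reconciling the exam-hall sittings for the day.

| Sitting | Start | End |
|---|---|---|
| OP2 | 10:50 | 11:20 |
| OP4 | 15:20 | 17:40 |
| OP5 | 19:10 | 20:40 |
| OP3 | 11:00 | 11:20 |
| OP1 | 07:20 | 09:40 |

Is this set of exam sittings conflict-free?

No

Check each pair: they overlap iff neither finishes before the other starts.
Sorted by start: OP1, OP2, OP3, OP4, OP5.
OP2 starts after OP1 ends; OP1 is clear from here.
OP3 starts before OP2 ends → OP2 and OP3 overlap.
That's a conflict, so the schedule is not conflict-free.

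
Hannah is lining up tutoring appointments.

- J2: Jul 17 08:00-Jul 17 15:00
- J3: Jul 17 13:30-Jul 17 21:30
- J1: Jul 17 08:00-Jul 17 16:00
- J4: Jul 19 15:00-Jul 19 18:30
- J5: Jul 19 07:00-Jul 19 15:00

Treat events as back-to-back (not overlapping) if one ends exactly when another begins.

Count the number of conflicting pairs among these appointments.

3

Sorted by start: J1, J2, J3, J5, J4.
J2 starts before J1 ends → J1 and J2 overlap.
J3 starts before J1 ends → J1 and J3 overlap.
J5 starts after J1 ends, so J1 has no further overlaps.
J3 starts before J2 ends → J2 and J3 overlap.
J5 starts after J2 ends, so J2 has no further overlaps.
J5 starts after J3 ends, so J3 has no further overlaps.
J4 starts exactly when J5 ends (back-to-back, no overlap).
Overlapping pairs: J1 & J2, J1 & J3, J2 & J3 — 3 in total.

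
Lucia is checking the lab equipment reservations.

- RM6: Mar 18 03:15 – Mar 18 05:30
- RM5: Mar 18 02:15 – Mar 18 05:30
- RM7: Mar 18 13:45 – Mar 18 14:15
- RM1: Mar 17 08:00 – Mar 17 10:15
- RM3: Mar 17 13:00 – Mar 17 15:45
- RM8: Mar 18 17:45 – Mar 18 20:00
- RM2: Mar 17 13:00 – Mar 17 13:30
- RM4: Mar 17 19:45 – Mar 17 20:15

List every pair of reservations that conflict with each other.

Sorted by start: RM1, RM2, RM3, RM4, RM5, RM6, RM7, RM8.
RM2 starts after RM1 ends, so nothing later overlaps RM1 either.
RM3 starts before RM2 ends → RM2 and RM3 overlap.
RM4 starts after RM2 ends, so nothing later overlaps RM2 either.
RM4 starts after RM3 ends, so nothing later overlaps RM3 either.
RM5 starts after RM4 ends, so nothing later overlaps RM4 either.
RM6 starts before RM5 ends → RM5 and RM6 overlap.
RM7 starts after RM5 ends, so nothing later overlaps RM5 either.
RM7 starts after RM6 ends, so nothing later overlaps RM6 either.
RM8 starts after RM7 ends.

RM2 & RM3, RM5 & RM6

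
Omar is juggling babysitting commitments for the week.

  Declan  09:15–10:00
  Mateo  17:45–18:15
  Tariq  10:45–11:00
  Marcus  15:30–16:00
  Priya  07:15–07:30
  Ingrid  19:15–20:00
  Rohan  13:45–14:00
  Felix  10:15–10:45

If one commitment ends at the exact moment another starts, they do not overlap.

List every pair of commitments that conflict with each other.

Check each pair: they overlap iff neither finishes before the other starts.
Sorted by start: Priya, Declan, Felix, Tariq, Rohan, Marcus, Mateo, Ingrid.
Declan starts after Priya ends, so nothing later overlaps Priya either.
Felix starts after Declan ends, so nothing later overlaps Declan either.
Tariq starts exactly when Felix ends (back-to-back, no overlap), so nothing later overlaps Felix either.
Rohan starts after Tariq ends, so nothing later overlaps Tariq either.
Marcus starts after Rohan ends, so nothing later overlaps Rohan either.
Mateo starts after Marcus ends, so nothing later overlaps Marcus either.
Ingrid starts after Mateo ends.

none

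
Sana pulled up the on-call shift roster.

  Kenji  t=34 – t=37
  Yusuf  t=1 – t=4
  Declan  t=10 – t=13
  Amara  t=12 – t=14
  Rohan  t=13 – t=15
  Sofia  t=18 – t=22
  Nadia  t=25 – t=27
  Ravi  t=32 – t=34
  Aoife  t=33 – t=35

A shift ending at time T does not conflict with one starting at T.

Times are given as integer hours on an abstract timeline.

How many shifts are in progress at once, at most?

2

Walk through starts and ends in time order (an end at T is processed before a start at T):
t=1 start Yusuf → 1
t=4 end Yusuf → 0
t=10 start Declan → 1
t=12 start Amara → 2
t=13 end Declan → 1
t=13 start Rohan → 2
t=14 end Amara → 1
t=15 end Rohan → 0
t=18 start Sofia → 1
t=22 end Sofia → 0
t=25 start Nadia → 1
t=27 end Nadia → 0
t=32 start Ravi → 1
t=33 start Aoife → 2
t=34 end Ravi → 1
t=34 start Kenji → 2
t=35 end Aoife → 1
t=37 end Kenji → 0
Peak is 2, at t=12 (Amara, Declan).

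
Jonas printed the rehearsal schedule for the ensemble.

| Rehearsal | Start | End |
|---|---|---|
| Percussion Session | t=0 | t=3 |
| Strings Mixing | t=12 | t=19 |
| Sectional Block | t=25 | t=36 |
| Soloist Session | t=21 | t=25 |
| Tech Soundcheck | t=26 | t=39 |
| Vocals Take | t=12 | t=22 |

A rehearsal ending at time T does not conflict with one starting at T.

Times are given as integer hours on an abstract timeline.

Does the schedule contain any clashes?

Sorted by start: Percussion Session, Strings Mixing, Vocals Take, Soloist Session, Sectional Block, Tech Soundcheck.
Strings Mixing starts after Percussion Session ends, so nothing later overlaps Percussion Session either.
Vocals Take starts before Strings Mixing ends → Strings Mixing and Vocals Take overlap.
That's a conflict, so the schedule is not conflict-free.

Yes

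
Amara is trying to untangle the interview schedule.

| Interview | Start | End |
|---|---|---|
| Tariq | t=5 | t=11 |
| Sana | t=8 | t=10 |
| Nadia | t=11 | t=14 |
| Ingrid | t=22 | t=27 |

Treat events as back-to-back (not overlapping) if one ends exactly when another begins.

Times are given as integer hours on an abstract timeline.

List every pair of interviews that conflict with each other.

Sorted by start: Tariq, Sana, Nadia, Ingrid.
Sana starts before Tariq ends → Tariq and Sana overlap.
Nadia starts exactly when Tariq ends (back-to-back, no overlap), so nothing later overlaps Tariq either.
Nadia starts after Sana ends, so nothing later overlaps Sana either.
Ingrid starts after Nadia ends.

Sana & Tariq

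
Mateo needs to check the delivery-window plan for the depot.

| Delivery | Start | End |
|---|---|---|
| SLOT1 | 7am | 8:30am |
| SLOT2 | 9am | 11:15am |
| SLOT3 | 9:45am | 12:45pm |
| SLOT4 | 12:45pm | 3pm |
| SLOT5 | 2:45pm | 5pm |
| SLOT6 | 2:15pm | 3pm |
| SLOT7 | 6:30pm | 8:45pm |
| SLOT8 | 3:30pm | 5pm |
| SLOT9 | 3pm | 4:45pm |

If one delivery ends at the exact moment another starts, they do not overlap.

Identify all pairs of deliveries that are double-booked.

SLOT2 & SLOT3, SLOT4 & SLOT5, SLOT4 & SLOT6, SLOT5 & SLOT6, SLOT5 & SLOT8, SLOT5 & SLOT9, SLOT8 & SLOT9

Sorted by start: SLOT1, SLOT2, SLOT3, SLOT4, SLOT6, SLOT5, SLOT9, SLOT8, SLOT7.
SLOT2 starts after SLOT1 ends, so SLOT1 has no further overlaps.
SLOT3 starts before SLOT2 ends → SLOT2 and SLOT3 overlap.
SLOT4 starts after SLOT2 ends, so SLOT2 has no further overlaps.
SLOT4 starts exactly when SLOT3 ends (back-to-back, no overlap), so SLOT3 has no further overlaps.
SLOT6 starts before SLOT4 ends → SLOT4 and SLOT6 overlap.
SLOT5 starts before SLOT4 ends → SLOT4 and SLOT5 overlap.
SLOT9 starts exactly when SLOT4 ends (back-to-back, no overlap), so SLOT4 has no further overlaps.
SLOT5 starts before SLOT6 ends → SLOT6 and SLOT5 overlap.
SLOT9 starts exactly when SLOT6 ends (back-to-back, no overlap), so SLOT6 has no further overlaps.
SLOT9 starts before SLOT5 ends → SLOT5 and SLOT9 overlap.
SLOT8 starts before SLOT5 ends → SLOT5 and SLOT8 overlap.
SLOT7 starts after SLOT5 ends.
SLOT8 starts before SLOT9 ends → SLOT9 and SLOT8 overlap.
SLOT7 starts after SLOT9 ends.
SLOT7 starts after SLOT8 ends.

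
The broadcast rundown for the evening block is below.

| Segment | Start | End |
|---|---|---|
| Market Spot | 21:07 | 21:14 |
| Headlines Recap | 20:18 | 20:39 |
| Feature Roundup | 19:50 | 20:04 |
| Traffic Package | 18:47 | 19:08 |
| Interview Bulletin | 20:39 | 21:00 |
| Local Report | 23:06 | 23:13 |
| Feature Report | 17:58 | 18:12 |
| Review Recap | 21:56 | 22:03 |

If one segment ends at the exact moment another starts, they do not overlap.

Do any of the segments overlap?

No

Sorted by start: Feature Report, Traffic Package, Feature Roundup, Headlines Recap, Interview Bulletin, Market Spot, Review Recap, Local Report.
Traffic Package starts after Feature Report ends, so Feature Report has no further overlaps.
Feature Roundup starts after Traffic Package ends, so Traffic Package has no further overlaps.
Headlines Recap starts after Feature Roundup ends, so Feature Roundup has no further overlaps.
Interview Bulletin starts exactly when Headlines Recap ends (back-to-back, no overlap), so Headlines Recap has no further overlaps.
Market Spot starts after Interview Bulletin ends, so Interview Bulletin has no further overlaps.
Review Recap starts after Market Spot ends, so Market Spot has no further overlaps.
Local Report starts after Review Recap ends.
Every pair is clear; the schedule has no overlaps.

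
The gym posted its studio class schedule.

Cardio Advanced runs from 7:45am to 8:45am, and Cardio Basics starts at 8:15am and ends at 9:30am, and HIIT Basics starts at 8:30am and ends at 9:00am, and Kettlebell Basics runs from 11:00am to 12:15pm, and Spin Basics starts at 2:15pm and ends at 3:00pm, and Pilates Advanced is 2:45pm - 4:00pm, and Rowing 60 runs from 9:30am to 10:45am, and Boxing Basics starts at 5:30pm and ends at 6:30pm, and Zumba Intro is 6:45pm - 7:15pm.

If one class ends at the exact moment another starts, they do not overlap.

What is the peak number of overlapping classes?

3

Walk through starts and ends in time order (an end at T is processed before a start at T):
7:45am start Cardio Advanced → 1
8:15am start Cardio Basics → 2
8:30am start HIIT Basics → 3
8:45am end Cardio Advanced → 2
9:00am end HIIT Basics → 1
9:30am end Cardio Basics → 0
9:30am start Rowing 60 → 1
10:45am end Rowing 60 → 0
11:00am start Kettlebell Basics → 1
12:15pm end Kettlebell Basics → 0
2:15pm start Spin Basics → 1
2:45pm start Pilates Advanced → 2
3:00pm end Spin Basics → 1
4:00pm end Pilates Advanced → 0
5:30pm start Boxing Basics → 1
6:30pm end Boxing Basics → 0
6:45pm start Zumba Intro → 1
7:15pm end Zumba Intro → 0
Peak is 3, at 8:30am (Cardio Advanced, Cardio Basics, HIIT Basics).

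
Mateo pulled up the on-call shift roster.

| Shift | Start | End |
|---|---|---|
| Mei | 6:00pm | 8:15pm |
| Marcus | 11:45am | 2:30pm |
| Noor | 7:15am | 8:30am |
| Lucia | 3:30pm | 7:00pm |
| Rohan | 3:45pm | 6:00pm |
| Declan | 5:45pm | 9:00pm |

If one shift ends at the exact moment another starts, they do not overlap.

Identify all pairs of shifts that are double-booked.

Sorted by start: Noor, Marcus, Lucia, Rohan, Declan, Mei.
Marcus starts after Noor ends; Noor is clear from here.
Lucia starts after Marcus ends; Marcus is clear from here.
Rohan starts before Lucia ends → Lucia and Rohan overlap.
Declan starts before Lucia ends → Lucia and Declan overlap.
Mei starts before Lucia ends → Lucia and Mei overlap.
Declan starts before Rohan ends → Rohan and Declan overlap.
Mei starts exactly when Rohan ends (back-to-back, no overlap).
Mei starts before Declan ends → Declan and Mei overlap.

Declan & Lucia, Declan & Mei, Declan & Rohan, Lucia & Mei, Lucia & Rohan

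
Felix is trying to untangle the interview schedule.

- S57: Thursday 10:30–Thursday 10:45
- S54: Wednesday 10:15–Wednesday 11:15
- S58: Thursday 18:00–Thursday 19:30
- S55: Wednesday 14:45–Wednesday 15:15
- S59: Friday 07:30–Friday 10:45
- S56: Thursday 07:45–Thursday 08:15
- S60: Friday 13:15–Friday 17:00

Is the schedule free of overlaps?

Yes

Sorted by start: S54, S55, S56, S57, S58, S59, S60.
S55 starts after S54 ends, so nothing later overlaps S54 either.
S56 starts after S55 ends, so nothing later overlaps S55 either.
S57 starts after S56 ends, so nothing later overlaps S56 either.
S58 starts after S57 ends, so nothing later overlaps S57 either.
S59 starts after S58 ends, so nothing later overlaps S58 either.
S60 starts after S59 ends.
Every pair is clear; the schedule has no overlaps.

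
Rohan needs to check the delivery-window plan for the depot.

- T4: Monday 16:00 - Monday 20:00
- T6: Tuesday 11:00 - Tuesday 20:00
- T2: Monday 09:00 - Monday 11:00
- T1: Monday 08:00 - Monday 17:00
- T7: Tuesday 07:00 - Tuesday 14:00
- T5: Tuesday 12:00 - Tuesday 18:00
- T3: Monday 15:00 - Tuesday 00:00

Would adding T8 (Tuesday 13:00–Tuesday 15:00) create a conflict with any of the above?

T1: ends Monday 17:00 at or before T8 starts Tuesday 13:00 → clear.
T2: ends Monday 11:00 at or before T8 starts Tuesday 13:00 → clear.
T3: ends Tuesday 00:00 at or before T8 starts Tuesday 13:00 → clear.
T4: ends Monday 20:00 at or before T8 starts Tuesday 13:00 → clear.
T7: starts Tuesday 07:00 before T8 ends Tuesday 15:00, and ends Tuesday 14:00 after T8 starts Tuesday 13:00 → overlap.
T6: starts Tuesday 11:00 before T8 ends Tuesday 15:00, and ends Tuesday 20:00 after T8 starts Tuesday 13:00 → overlap.
T5: starts Tuesday 12:00 before T8 ends Tuesday 15:00, and ends Tuesday 18:00 after T8 starts Tuesday 13:00 → overlap.
T8 overlaps T5, T6, T7.

Yes — it overlaps T5, T6, T7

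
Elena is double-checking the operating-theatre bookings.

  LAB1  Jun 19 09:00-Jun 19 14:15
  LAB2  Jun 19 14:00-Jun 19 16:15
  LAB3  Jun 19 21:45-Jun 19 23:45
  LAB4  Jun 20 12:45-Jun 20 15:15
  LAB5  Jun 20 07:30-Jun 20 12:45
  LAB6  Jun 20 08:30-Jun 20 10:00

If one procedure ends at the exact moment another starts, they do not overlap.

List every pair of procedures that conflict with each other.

Sorted by start: LAB1, LAB2, LAB3, LAB5, LAB6, LAB4.
LAB2 starts before LAB1 ends → LAB1 and LAB2 overlap.
LAB3 starts after LAB1 ends, so nothing later overlaps LAB1 either.
LAB3 starts after LAB2 ends, so nothing later overlaps LAB2 either.
LAB5 starts after LAB3 ends, so nothing later overlaps LAB3 either.
LAB6 starts before LAB5 ends → LAB5 and LAB6 overlap.
LAB4 starts exactly when LAB5 ends (back-to-back, no overlap).
LAB4 starts after LAB6 ends.

LAB1 & LAB2, LAB5 & LAB6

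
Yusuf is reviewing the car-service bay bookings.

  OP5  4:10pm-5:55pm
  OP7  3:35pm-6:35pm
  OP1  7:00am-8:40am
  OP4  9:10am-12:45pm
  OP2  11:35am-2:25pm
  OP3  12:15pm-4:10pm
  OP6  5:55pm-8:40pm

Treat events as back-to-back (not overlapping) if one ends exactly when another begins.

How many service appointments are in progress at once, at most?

Walk through starts and ends in time order (an end at T is processed before a start at T):
7:00am start OP1 → 1
8:40am end OP1 → 0
9:10am start OP4 → 1
11:35am start OP2 → 2
12:15pm start OP3 → 3
12:45pm end OP4 → 2
2:25pm end OP2 → 1
3:35pm start OP7 → 2
4:10pm end OP3 → 1
4:10pm start OP5 → 2
5:55pm end OP5 → 1
5:55pm start OP6 → 2
6:35pm end OP7 → 1
8:40pm end OP6 → 0
Peak is 3, at 12:15pm (OP2, OP3, OP4).

3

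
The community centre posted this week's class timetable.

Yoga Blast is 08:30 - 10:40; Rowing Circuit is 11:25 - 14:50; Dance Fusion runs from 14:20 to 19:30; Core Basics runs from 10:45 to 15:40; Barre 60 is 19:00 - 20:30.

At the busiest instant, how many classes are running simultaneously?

3

Sort all start/end points and keep a running count:
08:30 start Yoga Blast → 1
10:40 end Yoga Blast → 0
10:45 start Core Basics → 1
11:25 start Rowing Circuit → 2
14:20 start Dance Fusion → 3
14:50 end Rowing Circuit → 2
15:40 end Core Basics → 1
19:00 start Barre 60 → 2
19:30 end Dance Fusion → 1
20:30 end Barre 60 → 0
Peak is 3, at 14:20 (Core Basics, Dance Fusion, Rowing Circuit).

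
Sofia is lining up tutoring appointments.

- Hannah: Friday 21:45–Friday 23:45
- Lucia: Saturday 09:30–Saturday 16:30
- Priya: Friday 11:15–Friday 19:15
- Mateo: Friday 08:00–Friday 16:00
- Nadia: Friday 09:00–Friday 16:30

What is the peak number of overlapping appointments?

3

Sort all start/end points and keep a running count:
Friday 08:00 start Mateo → 1
Friday 09:00 start Nadia → 2
Friday 11:15 start Priya → 3
Friday 16:00 end Mateo → 2
Friday 16:30 end Nadia → 1
Friday 19:15 end Priya → 0
Friday 21:45 start Hannah → 1
Friday 23:45 end Hannah → 0
Saturday 09:30 start Lucia → 1
Saturday 16:30 end Lucia → 0
Peak is 3, at Friday 11:15 (Mateo, Nadia, Priya).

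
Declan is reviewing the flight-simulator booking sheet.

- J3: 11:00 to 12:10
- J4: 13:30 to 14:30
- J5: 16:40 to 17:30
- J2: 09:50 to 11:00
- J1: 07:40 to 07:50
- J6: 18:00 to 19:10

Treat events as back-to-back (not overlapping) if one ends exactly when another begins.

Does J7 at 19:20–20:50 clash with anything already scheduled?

No — it doesn't clash with anything

J1: ends 07:50 at or before J7 starts 19:20 → clear.
J2: ends 11:00 at or before J7 starts 19:20 → clear.
J3: ends 12:10 at or before J7 starts 19:20 → clear.
J4: ends 14:30 at or before J7 starts 19:20 → clear.
J5: ends 17:30 at or before J7 starts 19:20 → clear.
J6: ends 19:10 at or before J7 starts 19:20 → clear.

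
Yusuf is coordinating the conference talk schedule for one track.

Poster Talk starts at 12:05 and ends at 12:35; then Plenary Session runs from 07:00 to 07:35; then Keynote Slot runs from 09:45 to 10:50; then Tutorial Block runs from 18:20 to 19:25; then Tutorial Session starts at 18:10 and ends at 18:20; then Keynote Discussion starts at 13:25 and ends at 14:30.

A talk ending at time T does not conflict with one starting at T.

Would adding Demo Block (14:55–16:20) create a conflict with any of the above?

No — it doesn't clash with anything

Plenary Session: ends 07:35 at or before Demo Block starts 14:55 → clear.
Keynote Slot: ends 10:50 at or before Demo Block starts 14:55 → clear.
Poster Talk: ends 12:35 at or before Demo Block starts 14:55 → clear.
Keynote Discussion: ends 14:30 at or before Demo Block starts 14:55 → clear.
Tutorial Session: starts 18:10 at or after Demo Block ends 16:20 → clear.
Tutorial Block: starts 18:20 at or after Demo Block ends 16:20 → clear.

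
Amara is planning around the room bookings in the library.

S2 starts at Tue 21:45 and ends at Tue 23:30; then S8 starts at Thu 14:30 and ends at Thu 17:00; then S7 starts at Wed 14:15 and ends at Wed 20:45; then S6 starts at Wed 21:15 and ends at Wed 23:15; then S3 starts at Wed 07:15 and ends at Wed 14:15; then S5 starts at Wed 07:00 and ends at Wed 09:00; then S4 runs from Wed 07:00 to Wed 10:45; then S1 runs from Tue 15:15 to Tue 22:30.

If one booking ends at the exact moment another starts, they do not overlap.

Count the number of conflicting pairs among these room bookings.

Sorted by start: S1, S2, S4, S5, S3, S7, S6, S8.
S2 starts before S1 ends → S1 and S2 overlap.
S4 starts after S1 ends, so S1 has no further overlaps.
S4 starts after S2 ends, so S2 has no further overlaps.
S5 starts before S4 ends → S4 and S5 overlap.
S3 starts before S4 ends → S4 and S3 overlap.
S7 starts after S4 ends, so S4 has no further overlaps.
S3 starts before S5 ends → S5 and S3 overlap.
S7 starts after S5 ends, so S5 has no further overlaps.
S7 starts exactly when S3 ends (back-to-back, no overlap), so S3 has no further overlaps.
S6 starts after S7 ends, so S7 has no further overlaps.
S8 starts after S6 ends.
Overlapping pairs: S1 & S2, S3 & S4, S3 & S5, S4 & S5 — 4 in total.

4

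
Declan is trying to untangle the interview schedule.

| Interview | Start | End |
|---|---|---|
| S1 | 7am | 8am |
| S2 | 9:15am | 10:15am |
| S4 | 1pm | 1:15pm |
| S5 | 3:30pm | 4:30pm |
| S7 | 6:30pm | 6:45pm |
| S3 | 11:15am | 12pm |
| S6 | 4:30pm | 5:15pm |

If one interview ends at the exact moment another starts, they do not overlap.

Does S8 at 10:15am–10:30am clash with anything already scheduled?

S1: ends 8am at or before S8 starts 10:15am → clear.
S2: ends 10:15am at or before S8 starts 10:15am → clear.
S3: starts 11:15am at or after S8 ends 10:30am → clear.
S4: starts 1pm at or after S8 ends 10:30am → clear.
S5: starts 3:30pm at or after S8 ends 10:30am → clear.
S6: starts 4:30pm at or after S8 ends 10:30am → clear.
S7: starts 6:30pm at or after S8 ends 10:30am → clear.

No — it doesn't clash with anything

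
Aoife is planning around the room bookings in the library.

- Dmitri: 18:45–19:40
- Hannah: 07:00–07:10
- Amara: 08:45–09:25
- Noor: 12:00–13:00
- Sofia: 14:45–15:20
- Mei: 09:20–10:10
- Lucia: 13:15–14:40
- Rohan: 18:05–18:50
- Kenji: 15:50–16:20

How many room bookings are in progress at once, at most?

2

Sweep the timeline, counting +1 at each start and −1 at each end (ends before starts at a tie):
07:00 start Hannah → 1
07:10 end Hannah → 0
08:45 start Amara → 1
09:20 start Mei → 2
09:25 end Amara → 1
10:10 end Mei → 0
12:00 start Noor → 1
13:00 end Noor → 0
13:15 start Lucia → 1
14:40 end Lucia → 0
14:45 start Sofia → 1
15:20 end Sofia → 0
15:50 start Kenji → 1
16:20 end Kenji → 0
18:05 start Rohan → 1
18:45 start Dmitri → 2
18:50 end Rohan → 1
19:40 end Dmitri → 0
Peak is 2, at 09:20 (Amara, Mei).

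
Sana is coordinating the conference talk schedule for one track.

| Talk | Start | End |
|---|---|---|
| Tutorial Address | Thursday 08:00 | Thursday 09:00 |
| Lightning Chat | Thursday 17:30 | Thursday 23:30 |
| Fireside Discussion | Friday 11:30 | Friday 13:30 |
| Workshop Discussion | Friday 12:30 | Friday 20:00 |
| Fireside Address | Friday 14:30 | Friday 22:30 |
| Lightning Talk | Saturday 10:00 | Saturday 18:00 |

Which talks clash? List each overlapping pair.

Two intervals overlap when each starts before the other ends.
Sorted by start: Tutorial Address, Lightning Chat, Fireside Discussion, Workshop Discussion, Fireside Address, Lightning Talk.
Lightning Chat starts after Tutorial Address ends, so Tutorial Address has no further overlaps.
Fireside Discussion starts after Lightning Chat ends, so Lightning Chat has no further overlaps.
Workshop Discussion starts before Fireside Discussion ends → Fireside Discussion and Workshop Discussion overlap.
Fireside Address starts after Fireside Discussion ends, so Fireside Discussion has no further overlaps.
Fireside Address starts before Workshop Discussion ends → Workshop Discussion and Fireside Address overlap.
Lightning Talk starts after Workshop Discussion ends.
Lightning Talk starts after Fireside Address ends.

Fireside Address & Workshop Discussion, Fireside Discussion & Workshop Discussion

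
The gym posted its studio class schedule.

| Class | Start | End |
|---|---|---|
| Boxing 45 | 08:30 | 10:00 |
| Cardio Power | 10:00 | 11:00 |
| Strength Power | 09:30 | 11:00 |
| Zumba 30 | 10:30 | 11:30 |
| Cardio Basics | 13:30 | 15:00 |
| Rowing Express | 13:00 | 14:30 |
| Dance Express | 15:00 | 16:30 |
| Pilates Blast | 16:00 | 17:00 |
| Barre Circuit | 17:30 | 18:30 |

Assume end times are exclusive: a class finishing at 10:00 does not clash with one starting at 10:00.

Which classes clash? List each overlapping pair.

Boxing 45 & Strength Power, Cardio Basics & Rowing Express, Cardio Power & Strength Power, Cardio Power & Zumba 30, Dance Express & Pilates Blast, Strength Power & Zumba 30

Check each pair: they overlap iff neither finishes before the other starts.
Sorted by start: Boxing 45, Strength Power, Cardio Power, Zumba 30, Rowing Express, Cardio Basics, Dance Express, Pilates Blast, Barre Circuit.
Strength Power starts before Boxing 45 ends → Boxing 45 and Strength Power overlap.
Cardio Power starts exactly when Boxing 45 ends (back-to-back, no overlap) — done with Boxing 45.
Cardio Power starts before Strength Power ends → Strength Power and Cardio Power overlap.
Zumba 30 starts before Strength Power ends → Strength Power and Zumba 30 overlap.
Rowing Express starts after Strength Power ends — done with Strength Power.
Zumba 30 starts before Cardio Power ends → Cardio Power and Zumba 30 overlap.
Rowing Express starts after Cardio Power ends — done with Cardio Power.
Rowing Express starts after Zumba 30 ends — done with Zumba 30.
Cardio Basics starts before Rowing Express ends → Rowing Express and Cardio Basics overlap.
Dance Express starts after Rowing Express ends — done with Rowing Express.
Dance Express starts exactly when Cardio Basics ends (back-to-back, no overlap) — done with Cardio Basics.
Pilates Blast starts before Dance Express ends → Dance Express and Pilates Blast overlap.
Barre Circuit starts after Dance Express ends.
Barre Circuit starts after Pilates Blast ends.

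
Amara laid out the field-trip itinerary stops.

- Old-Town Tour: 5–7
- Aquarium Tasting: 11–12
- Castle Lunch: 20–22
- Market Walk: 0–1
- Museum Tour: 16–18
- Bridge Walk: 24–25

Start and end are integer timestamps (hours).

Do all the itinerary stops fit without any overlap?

Sorted by start: Market Walk, Old-Town Tour, Aquarium Tasting, Museum Tour, Castle Lunch, Bridge Walk.
Old-Town Tour starts after Market Walk ends, so Market Walk has no further overlaps.
Aquarium Tasting starts after Old-Town Tour ends, so Old-Town Tour has no further overlaps.
Museum Tour starts after Aquarium Tasting ends, so Aquarium Tasting has no further overlaps.
Castle Lunch starts after Museum Tour ends, so Museum Tour has no further overlaps.
Bridge Walk starts after Castle Lunch ends.
Every pair is clear; the schedule has no overlaps.

Yes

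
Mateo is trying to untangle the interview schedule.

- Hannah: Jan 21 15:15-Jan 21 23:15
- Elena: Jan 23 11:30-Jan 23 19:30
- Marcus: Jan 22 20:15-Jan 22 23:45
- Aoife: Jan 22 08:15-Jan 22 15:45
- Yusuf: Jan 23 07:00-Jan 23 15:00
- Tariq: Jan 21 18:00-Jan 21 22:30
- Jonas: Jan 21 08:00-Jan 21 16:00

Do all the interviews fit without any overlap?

Sorted by start: Jonas, Hannah, Tariq, Aoife, Marcus, Yusuf, Elena.
Hannah starts before Jonas ends → Jonas and Hannah overlap.
That's a conflict, so the schedule is not conflict-free.

No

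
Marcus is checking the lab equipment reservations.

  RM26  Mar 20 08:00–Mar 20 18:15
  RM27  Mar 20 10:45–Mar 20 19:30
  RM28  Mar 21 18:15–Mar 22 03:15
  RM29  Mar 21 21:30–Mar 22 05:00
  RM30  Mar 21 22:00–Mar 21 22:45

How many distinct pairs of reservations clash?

Two intervals overlap when each starts before the other ends.
Sorted by start: RM26, RM27, RM28, RM29, RM30.
RM27 starts before RM26 ends → RM26 and RM27 overlap.
RM28 starts after RM26 ends, so nothing later overlaps RM26 either.
RM28 starts after RM27 ends, so nothing later overlaps RM27 either.
RM29 starts before RM28 ends → RM28 and RM29 overlap.
RM30 starts before RM28 ends → RM28 and RM30 overlap.
RM30 starts before RM29 ends → RM29 and RM30 overlap.
Overlapping pairs: RM26 & RM27, RM28 & RM29, RM28 & RM30, RM29 & RM30 — 4 in total.

4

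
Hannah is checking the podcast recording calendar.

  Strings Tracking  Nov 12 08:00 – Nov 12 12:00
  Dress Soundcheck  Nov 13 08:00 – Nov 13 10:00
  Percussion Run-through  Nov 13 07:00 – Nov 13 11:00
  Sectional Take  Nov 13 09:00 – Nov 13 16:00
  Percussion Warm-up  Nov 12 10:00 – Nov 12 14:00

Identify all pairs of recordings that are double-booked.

Sorted by start: Strings Tracking, Percussion Warm-up, Percussion Run-through, Dress Soundcheck, Sectional Take.
Percussion Warm-up starts before Strings Tracking ends → Strings Tracking and Percussion Warm-up overlap.
Percussion Run-through starts after Strings Tracking ends; Strings Tracking is clear from here.
Percussion Run-through starts after Percussion Warm-up ends; Percussion Warm-up is clear from here.
Dress Soundcheck starts before Percussion Run-through ends → Percussion Run-through and Dress Soundcheck overlap.
Sectional Take starts before Percussion Run-through ends → Percussion Run-through and Sectional Take overlap.
Sectional Take starts before Dress Soundcheck ends → Dress Soundcheck and Sectional Take overlap.

Dress Soundcheck & Percussion Run-through, Dress Soundcheck & Sectional Take, Percussion Run-through & Sectional Take, Percussion Warm-up & Strings Tracking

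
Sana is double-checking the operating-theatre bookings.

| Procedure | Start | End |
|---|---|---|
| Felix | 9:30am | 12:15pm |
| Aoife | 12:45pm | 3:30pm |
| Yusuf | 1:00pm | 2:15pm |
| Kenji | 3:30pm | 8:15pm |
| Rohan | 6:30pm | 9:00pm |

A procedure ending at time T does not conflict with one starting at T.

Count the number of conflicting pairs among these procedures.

2

Check each pair: they overlap iff neither finishes before the other starts.
Sorted by start: Felix, Aoife, Yusuf, Kenji, Rohan.
Aoife starts after Felix ends, so nothing later overlaps Felix either.
Yusuf starts before Aoife ends → Aoife and Yusuf overlap.
Kenji starts exactly when Aoife ends (back-to-back, no overlap), so nothing later overlaps Aoife either.
Kenji starts after Yusuf ends, so nothing later overlaps Yusuf either.
Rohan starts before Kenji ends → Kenji and Rohan overlap.
Overlapping pairs: Aoife & Yusuf, Kenji & Rohan — 2 in total.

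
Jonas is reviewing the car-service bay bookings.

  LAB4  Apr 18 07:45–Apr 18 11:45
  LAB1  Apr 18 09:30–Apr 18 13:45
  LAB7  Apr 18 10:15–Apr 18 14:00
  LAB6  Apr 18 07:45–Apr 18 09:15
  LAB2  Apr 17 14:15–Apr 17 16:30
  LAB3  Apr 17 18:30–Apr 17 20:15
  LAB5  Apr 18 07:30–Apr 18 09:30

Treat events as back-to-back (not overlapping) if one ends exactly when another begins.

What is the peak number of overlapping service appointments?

Walk through starts and ends in time order (an end at T is processed before a start at T):
Apr 17 14:15 start LAB2 → 1
Apr 17 16:30 end LAB2 → 0
Apr 17 18:30 start LAB3 → 1
Apr 17 20:15 end LAB3 → 0
Apr 18 07:30 start LAB5 → 1
Apr 18 07:45 start LAB4 → 2
Apr 18 07:45 start LAB6 → 3
Apr 18 09:15 end LAB6 → 2
Apr 18 09:30 end LAB5 → 1
Apr 18 09:30 start LAB1 → 2
Apr 18 10:15 start LAB7 → 3
Apr 18 11:45 end LAB4 → 2
Apr 18 13:45 end LAB1 → 1
Apr 18 14:00 end LAB7 → 0
Peak is 3, at Apr 18 07:45 (LAB4, LAB5, LAB6).

3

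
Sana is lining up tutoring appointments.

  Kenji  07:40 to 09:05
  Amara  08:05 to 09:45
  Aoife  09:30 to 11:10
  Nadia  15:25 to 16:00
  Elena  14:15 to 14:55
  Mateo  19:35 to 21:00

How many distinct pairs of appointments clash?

Sorted by start: Kenji, Amara, Aoife, Elena, Nadia, Mateo.
Amara starts before Kenji ends → Kenji and Amara overlap.
Aoife starts after Kenji ends — done with Kenji.
Aoife starts before Amara ends → Amara and Aoife overlap.
Elena starts after Amara ends — done with Amara.
Elena starts after Aoife ends — done with Aoife.
Nadia starts after Elena ends — done with Elena.
Mateo starts after Nadia ends.
Overlapping pairs: Amara & Aoife, Amara & Kenji — 2 in total.

2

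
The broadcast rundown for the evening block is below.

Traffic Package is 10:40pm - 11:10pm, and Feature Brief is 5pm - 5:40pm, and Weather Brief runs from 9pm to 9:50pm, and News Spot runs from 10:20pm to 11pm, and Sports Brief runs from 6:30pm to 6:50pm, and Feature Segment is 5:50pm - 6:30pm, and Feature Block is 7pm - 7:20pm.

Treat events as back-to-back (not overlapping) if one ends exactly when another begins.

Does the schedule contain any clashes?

Sorted by start: Feature Brief, Feature Segment, Sports Brief, Feature Block, Weather Brief, News Spot, Traffic Package.
Feature Segment starts after Feature Brief ends, so Feature Brief has no further overlaps.
Sports Brief starts exactly when Feature Segment ends (back-to-back, no overlap), so Feature Segment has no further overlaps.
Feature Block starts after Sports Brief ends, so Sports Brief has no further overlaps.
Weather Brief starts after Feature Block ends, so Feature Block has no further overlaps.
News Spot starts after Weather Brief ends, so Weather Brief has no further overlaps.
Traffic Package starts before News Spot ends → News Spot and Traffic Package overlap.
That's a conflict, so the schedule is not conflict-free.

Yes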